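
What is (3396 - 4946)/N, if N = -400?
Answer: 31/8 ≈ 3.8750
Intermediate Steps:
(3396 - 4946)/N = (3396 - 4946)/(-400) = -1550*(-1/400) = 31/8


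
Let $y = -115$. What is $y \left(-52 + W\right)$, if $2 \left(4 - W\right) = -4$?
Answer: $5290$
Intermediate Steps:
$W = 6$ ($W = 4 - -2 = 4 + 2 = 6$)
$y \left(-52 + W\right) = - 115 \left(-52 + 6\right) = \left(-115\right) \left(-46\right) = 5290$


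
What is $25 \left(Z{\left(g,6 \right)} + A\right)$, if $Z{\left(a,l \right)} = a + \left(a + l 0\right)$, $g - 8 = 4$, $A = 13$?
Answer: $925$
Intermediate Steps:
$g = 12$ ($g = 8 + 4 = 12$)
$Z{\left(a,l \right)} = 2 a$ ($Z{\left(a,l \right)} = a + \left(a + 0\right) = a + a = 2 a$)
$25 \left(Z{\left(g,6 \right)} + A\right) = 25 \left(2 \cdot 12 + 13\right) = 25 \left(24 + 13\right) = 25 \cdot 37 = 925$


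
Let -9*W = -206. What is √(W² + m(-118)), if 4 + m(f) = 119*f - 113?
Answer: I*√1104443/9 ≈ 116.77*I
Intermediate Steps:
W = 206/9 (W = -⅑*(-206) = 206/9 ≈ 22.889)
m(f) = -117 + 119*f (m(f) = -4 + (119*f - 113) = -4 + (-113 + 119*f) = -117 + 119*f)
√(W² + m(-118)) = √((206/9)² + (-117 + 119*(-118))) = √(42436/81 + (-117 - 14042)) = √(42436/81 - 14159) = √(-1104443/81) = I*√1104443/9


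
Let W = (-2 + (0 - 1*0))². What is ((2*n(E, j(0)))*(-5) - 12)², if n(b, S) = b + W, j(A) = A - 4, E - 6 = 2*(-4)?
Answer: 1024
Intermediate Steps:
E = -2 (E = 6 + 2*(-4) = 6 - 8 = -2)
j(A) = -4 + A
W = 4 (W = (-2 + (0 + 0))² = (-2 + 0)² = (-2)² = 4)
n(b, S) = 4 + b (n(b, S) = b + 4 = 4 + b)
((2*n(E, j(0)))*(-5) - 12)² = ((2*(4 - 2))*(-5) - 12)² = ((2*2)*(-5) - 12)² = (4*(-5) - 12)² = (-20 - 12)² = (-32)² = 1024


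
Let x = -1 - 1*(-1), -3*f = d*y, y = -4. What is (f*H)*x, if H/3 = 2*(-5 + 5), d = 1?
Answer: 0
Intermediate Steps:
f = 4/3 (f = -(-4)/3 = -⅓*(-4) = 4/3 ≈ 1.3333)
H = 0 (H = 3*(2*(-5 + 5)) = 3*(2*0) = 3*0 = 0)
x = 0 (x = -1 + 1 = 0)
(f*H)*x = ((4/3)*0)*0 = 0*0 = 0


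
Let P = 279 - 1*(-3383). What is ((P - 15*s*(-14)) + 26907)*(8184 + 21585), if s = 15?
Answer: 1003780911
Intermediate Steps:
P = 3662 (P = 279 + 3383 = 3662)
((P - 15*s*(-14)) + 26907)*(8184 + 21585) = ((3662 - 15*15*(-14)) + 26907)*(8184 + 21585) = ((3662 - 225*(-14)) + 26907)*29769 = ((3662 + 3150) + 26907)*29769 = (6812 + 26907)*29769 = 33719*29769 = 1003780911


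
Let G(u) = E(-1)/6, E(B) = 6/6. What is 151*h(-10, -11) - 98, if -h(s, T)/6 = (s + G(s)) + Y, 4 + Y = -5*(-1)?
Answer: 7905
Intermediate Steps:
E(B) = 1 (E(B) = 6*(⅙) = 1)
G(u) = ⅙ (G(u) = 1/6 = 1*(⅙) = ⅙)
Y = 1 (Y = -4 - 5*(-1) = -4 - 1*(-5) = -4 + 5 = 1)
h(s, T) = -7 - 6*s (h(s, T) = -6*((s + ⅙) + 1) = -6*((⅙ + s) + 1) = -6*(7/6 + s) = -7 - 6*s)
151*h(-10, -11) - 98 = 151*(-7 - 6*(-10)) - 98 = 151*(-7 + 60) - 98 = 151*53 - 98 = 8003 - 98 = 7905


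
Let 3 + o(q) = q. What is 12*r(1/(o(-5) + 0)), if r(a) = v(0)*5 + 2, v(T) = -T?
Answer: 24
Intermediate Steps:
o(q) = -3 + q
r(a) = 2 (r(a) = -1*0*5 + 2 = 0*5 + 2 = 0 + 2 = 2)
12*r(1/(o(-5) + 0)) = 12*2 = 24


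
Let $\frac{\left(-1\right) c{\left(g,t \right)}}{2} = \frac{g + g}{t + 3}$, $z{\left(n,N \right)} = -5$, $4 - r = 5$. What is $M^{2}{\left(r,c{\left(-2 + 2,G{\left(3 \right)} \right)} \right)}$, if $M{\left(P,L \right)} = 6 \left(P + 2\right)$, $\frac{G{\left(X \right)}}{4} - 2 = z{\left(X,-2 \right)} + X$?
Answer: $36$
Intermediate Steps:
$r = -1$ ($r = 4 - 5 = -1$)
$G{\left(X \right)} = -12 + 4 X$ ($G{\left(X \right)} = 8 + 4 \left(-5 + X\right) = 8 + \left(-20 + 4 X\right) = -12 + 4 X$)
$c{\left(g,t \right)} = - \frac{4 g}{3 + t}$ ($c{\left(g,t \right)} = - 2 \frac{g + g}{t + 3} = - 2 \frac{2 g}{3 + t} = - \frac{4 g}{3 + t}$)
$M{\left(P,L \right)} = 12 + 6 P$ ($M{\left(P,L \right)} = 6 \left(2 + P\right) = 12 + 6 P$)
$M^{2}{\left(r,c{\left(-2 + 2,G{\left(3 \right)} \right)} \right)} = \left(12 + 6 \left(-1\right)\right)^{2} = \left(12 - 6\right)^{2} = 6^{2} = 36$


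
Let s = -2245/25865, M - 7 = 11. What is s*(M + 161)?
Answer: -80371/5173 ≈ -15.537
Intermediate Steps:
M = 18 (M = 7 + 11 = 18)
s = -449/5173 (s = -2245*1/25865 = -449/5173 ≈ -0.086797)
s*(M + 161) = -449*(18 + 161)/5173 = -449/5173*179 = -80371/5173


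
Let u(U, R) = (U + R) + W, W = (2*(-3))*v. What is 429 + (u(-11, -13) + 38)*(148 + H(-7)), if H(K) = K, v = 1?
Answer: 1557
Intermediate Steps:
W = -6 (W = (2*(-3))*1 = -6*1 = -6)
u(U, R) = -6 + R + U (u(U, R) = (U + R) - 6 = (R + U) - 6 = -6 + R + U)
429 + (u(-11, -13) + 38)*(148 + H(-7)) = 429 + ((-6 - 13 - 11) + 38)*(148 - 7) = 429 + (-30 + 38)*141 = 429 + 8*141 = 429 + 1128 = 1557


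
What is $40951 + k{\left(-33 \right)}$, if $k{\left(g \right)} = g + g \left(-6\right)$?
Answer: $41116$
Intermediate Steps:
$k{\left(g \right)} = - 5 g$ ($k{\left(g \right)} = g - 6 g = - 5 g$)
$40951 + k{\left(-33 \right)} = 40951 - -165 = 40951 + 165 = 41116$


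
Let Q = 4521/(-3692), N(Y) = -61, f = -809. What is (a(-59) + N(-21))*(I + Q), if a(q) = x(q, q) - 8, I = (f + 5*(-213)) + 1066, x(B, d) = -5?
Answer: 110543309/1846 ≈ 59883.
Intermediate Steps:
Q = -4521/3692 (Q = 4521*(-1/3692) = -4521/3692 ≈ -1.2245)
I = -808 (I = (-809 + 5*(-213)) + 1066 = (-809 - 1065) + 1066 = -1874 + 1066 = -808)
a(q) = -13 (a(q) = -5 - 8 = -13)
(a(-59) + N(-21))*(I + Q) = (-13 - 61)*(-808 - 4521/3692) = -74*(-2987657/3692) = 110543309/1846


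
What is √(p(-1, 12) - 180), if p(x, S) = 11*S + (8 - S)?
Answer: 2*I*√13 ≈ 7.2111*I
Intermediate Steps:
p(x, S) = 8 + 10*S
√(p(-1, 12) - 180) = √((8 + 10*12) - 180) = √((8 + 120) - 180) = √(128 - 180) = √(-52) = 2*I*√13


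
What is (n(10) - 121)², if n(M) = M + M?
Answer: 10201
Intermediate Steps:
n(M) = 2*M
(n(10) - 121)² = (2*10 - 121)² = (20 - 121)² = (-101)² = 10201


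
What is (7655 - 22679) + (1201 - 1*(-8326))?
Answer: -5497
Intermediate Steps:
(7655 - 22679) + (1201 - 1*(-8326)) = -15024 + (1201 + 8326) = -15024 + 9527 = -5497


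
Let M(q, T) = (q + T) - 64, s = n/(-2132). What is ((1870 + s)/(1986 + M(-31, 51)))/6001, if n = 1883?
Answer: 3984957/24846204344 ≈ 0.00016038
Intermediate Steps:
s = -1883/2132 (s = 1883/(-2132) = 1883*(-1/2132) = -1883/2132 ≈ -0.88321)
M(q, T) = -64 + T + q (M(q, T) = (T + q) - 64 = -64 + T + q)
((1870 + s)/(1986 + M(-31, 51)))/6001 = ((1870 - 1883/2132)/(1986 + (-64 + 51 - 31)))/6001 = (3984957/(2132*(1986 - 44)))*(1/6001) = ((3984957/2132)/1942)*(1/6001) = ((3984957/2132)*(1/1942))*(1/6001) = (3984957/4140344)*(1/6001) = 3984957/24846204344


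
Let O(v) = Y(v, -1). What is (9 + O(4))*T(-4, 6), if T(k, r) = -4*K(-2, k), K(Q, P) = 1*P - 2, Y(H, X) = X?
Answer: 192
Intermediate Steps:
K(Q, P) = -2 + P (K(Q, P) = P - 2 = -2 + P)
O(v) = -1
T(k, r) = 8 - 4*k (T(k, r) = -4*(-2 + k) = 8 - 4*k)
(9 + O(4))*T(-4, 6) = (9 - 1)*(8 - 4*(-4)) = 8*(8 + 16) = 8*24 = 192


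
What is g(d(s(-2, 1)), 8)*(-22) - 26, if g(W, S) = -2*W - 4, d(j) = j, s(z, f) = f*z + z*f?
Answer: -114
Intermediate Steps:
s(z, f) = 2*f*z (s(z, f) = f*z + f*z = 2*f*z)
g(W, S) = -4 - 2*W
g(d(s(-2, 1)), 8)*(-22) - 26 = (-4 - 4*(-2))*(-22) - 26 = (-4 - 2*(-4))*(-22) - 26 = (-4 + 8)*(-22) - 26 = 4*(-22) - 26 = -88 - 26 = -114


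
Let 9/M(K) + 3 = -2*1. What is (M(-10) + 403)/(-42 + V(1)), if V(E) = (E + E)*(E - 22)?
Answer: -1003/210 ≈ -4.7762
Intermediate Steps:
M(K) = -9/5 (M(K) = 9/(-3 - 2*1) = 9/(-3 - 2) = 9/(-5) = 9*(-⅕) = -9/5)
V(E) = 2*E*(-22 + E) (V(E) = (2*E)*(-22 + E) = 2*E*(-22 + E))
(M(-10) + 403)/(-42 + V(1)) = (-9/5 + 403)/(-42 + 2*1*(-22 + 1)) = 2006/(5*(-42 + 2*1*(-21))) = 2006/(5*(-42 - 42)) = (2006/5)/(-84) = (2006/5)*(-1/84) = -1003/210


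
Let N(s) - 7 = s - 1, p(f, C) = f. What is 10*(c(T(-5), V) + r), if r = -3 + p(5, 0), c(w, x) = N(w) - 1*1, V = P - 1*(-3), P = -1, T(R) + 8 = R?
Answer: -60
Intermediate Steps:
T(R) = -8 + R
N(s) = 6 + s (N(s) = 7 + (s - 1) = 7 + (-1 + s) = 6 + s)
V = 2 (V = -1 - 1*(-3) = -1 + 3 = 2)
c(w, x) = 5 + w (c(w, x) = (6 + w) - 1*1 = (6 + w) - 1 = 5 + w)
r = 2 (r = -3 + 5 = 2)
10*(c(T(-5), V) + r) = 10*((5 + (-8 - 5)) + 2) = 10*((5 - 13) + 2) = 10*(-8 + 2) = 10*(-6) = -60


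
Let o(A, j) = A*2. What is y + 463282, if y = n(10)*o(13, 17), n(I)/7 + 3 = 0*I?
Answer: 462736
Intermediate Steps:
o(A, j) = 2*A
n(I) = -21 (n(I) = -21 + 7*(0*I) = -21 + 7*0 = -21 + 0 = -21)
y = -546 (y = -42*13 = -21*26 = -546)
y + 463282 = -546 + 463282 = 462736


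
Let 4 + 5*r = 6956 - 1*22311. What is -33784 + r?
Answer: -184279/5 ≈ -36856.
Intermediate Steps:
r = -15359/5 (r = -⅘ + (6956 - 1*22311)/5 = -⅘ + (6956 - 22311)/5 = -⅘ + (⅕)*(-15355) = -⅘ - 3071 = -15359/5 ≈ -3071.8)
-33784 + r = -33784 - 15359/5 = -184279/5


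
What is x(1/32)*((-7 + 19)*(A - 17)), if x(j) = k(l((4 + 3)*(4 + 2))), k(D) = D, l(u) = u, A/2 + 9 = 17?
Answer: -504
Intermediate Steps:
A = 16 (A = -18 + 2*17 = -18 + 34 = 16)
x(j) = 42 (x(j) = (4 + 3)*(4 + 2) = 7*6 = 42)
x(1/32)*((-7 + 19)*(A - 17)) = 42*((-7 + 19)*(16 - 17)) = 42*(12*(-1)) = 42*(-12) = -504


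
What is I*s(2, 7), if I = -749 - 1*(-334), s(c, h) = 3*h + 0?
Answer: -8715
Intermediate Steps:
s(c, h) = 3*h
I = -415 (I = -749 + 334 = -415)
I*s(2, 7) = -1245*7 = -415*21 = -8715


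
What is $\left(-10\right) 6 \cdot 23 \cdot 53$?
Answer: $-73140$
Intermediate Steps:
$\left(-10\right) 6 \cdot 23 \cdot 53 = \left(-60\right) 23 \cdot 53 = \left(-1380\right) 53 = -73140$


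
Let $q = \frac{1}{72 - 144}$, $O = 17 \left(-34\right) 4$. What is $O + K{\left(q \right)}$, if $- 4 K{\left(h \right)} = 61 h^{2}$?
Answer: $- \frac{47941693}{20736} \approx -2312.0$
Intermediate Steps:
$O = -2312$ ($O = \left(-578\right) 4 = -2312$)
$q = - \frac{1}{72}$ ($q = \frac{1}{-72} = - \frac{1}{72} \approx -0.013889$)
$K{\left(h \right)} = - \frac{61 h^{2}}{4}$
$O + K{\left(q \right)} = -2312 - \frac{61 \left(- \frac{1}{72}\right)^{2}}{4} = -2312 - \frac{61}{20736} = - \frac{47941693}{20736}$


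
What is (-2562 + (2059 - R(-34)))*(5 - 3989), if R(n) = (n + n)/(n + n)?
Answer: 2007936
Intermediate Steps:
R(n) = 1 (R(n) = (2*n)/((2*n)) = (2*n)*(1/(2*n)) = 1)
(-2562 + (2059 - R(-34)))*(5 - 3989) = (-2562 + (2059 - 1*1))*(5 - 3989) = (-2562 + (2059 - 1))*(-3984) = (-2562 + 2058)*(-3984) = -504*(-3984) = 2007936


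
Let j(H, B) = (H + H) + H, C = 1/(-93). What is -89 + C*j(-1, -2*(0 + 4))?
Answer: -2758/31 ≈ -88.968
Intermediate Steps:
C = -1/93 ≈ -0.010753
j(H, B) = 3*H (j(H, B) = 2*H + H = 3*H)
-89 + C*j(-1, -2*(0 + 4)) = -89 - (-1)/31 = -89 - 1/93*(-3) = -89 + 1/31 = -2758/31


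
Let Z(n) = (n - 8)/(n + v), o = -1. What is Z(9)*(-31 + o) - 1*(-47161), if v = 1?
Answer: 235789/5 ≈ 47158.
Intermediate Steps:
Z(n) = (-8 + n)/(1 + n) (Z(n) = (n - 8)/(n + 1) = (-8 + n)/(1 + n))
Z(9)*(-31 + o) - 1*(-47161) = ((-8 + 9)/(1 + 9))*(-31 - 1) - 1*(-47161) = (1/10)*(-32) + 47161 = ((⅒)*1)*(-32) + 47161 = (⅒)*(-32) + 47161 = -16/5 + 47161 = 235789/5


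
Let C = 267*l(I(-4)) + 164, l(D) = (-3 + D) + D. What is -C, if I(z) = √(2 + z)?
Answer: 637 - 534*I*√2 ≈ 637.0 - 755.19*I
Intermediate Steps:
l(D) = -3 + 2*D
C = -637 + 534*I*√2 (C = 267*(-3 + 2*√(2 - 4)) + 164 = 267*(-3 + 2*√(-2)) + 164 = 267*(-3 + 2*(I*√2)) + 164 = 267*(-3 + 2*I*√2) + 164 = (-801 + 534*I*√2) + 164 = -637 + 534*I*√2 ≈ -637.0 + 755.19*I)
-C = -(-637 + 534*I*√2) = 637 - 534*I*√2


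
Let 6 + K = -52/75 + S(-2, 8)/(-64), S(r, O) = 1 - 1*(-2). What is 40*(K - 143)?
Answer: -718753/120 ≈ -5989.6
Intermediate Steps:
S(r, O) = 3 (S(r, O) = 1 + 2 = 3)
K = -32353/4800 (K = -6 + (-52/75 + 3/(-64)) = -6 + (-52*1/75 + 3*(-1/64)) = -6 + (-52/75 - 3/64) = -6 - 3553/4800 = -32353/4800 ≈ -6.7402)
40*(K - 143) = 40*(-32353/4800 - 143) = 40*(-718753/4800) = -718753/120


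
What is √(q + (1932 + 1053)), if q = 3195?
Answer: 2*√1545 ≈ 78.613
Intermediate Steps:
√(q + (1932 + 1053)) = √(3195 + (1932 + 1053)) = √(3195 + 2985) = √6180 = 2*√1545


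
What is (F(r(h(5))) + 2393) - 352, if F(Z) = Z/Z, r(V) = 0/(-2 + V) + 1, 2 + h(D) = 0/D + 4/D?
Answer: 2042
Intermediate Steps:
h(D) = -2 + 4/D (h(D) = -2 + (0/D + 4/D) = -2 + (0 + 4/D) = -2 + 4/D)
r(V) = 1 (r(V) = 0 + 1 = 1)
F(Z) = 1
(F(r(h(5))) + 2393) - 352 = (1 + 2393) - 352 = 2394 - 352 = 2042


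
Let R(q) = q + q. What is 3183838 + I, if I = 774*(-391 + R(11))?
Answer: 2898232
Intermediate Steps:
R(q) = 2*q
I = -285606 (I = 774*(-391 + 2*11) = 774*(-391 + 22) = 774*(-369) = -285606)
3183838 + I = 3183838 - 285606 = 2898232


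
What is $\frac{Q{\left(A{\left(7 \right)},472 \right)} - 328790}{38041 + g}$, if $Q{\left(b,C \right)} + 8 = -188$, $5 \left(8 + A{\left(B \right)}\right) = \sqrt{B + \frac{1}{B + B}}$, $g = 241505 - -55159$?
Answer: $- \frac{46998}{47815} \approx -0.98291$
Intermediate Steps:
$g = 296664$ ($g = 241505 + 55159 = 296664$)
$A{\left(B \right)} = -8 + \frac{\sqrt{B + \frac{1}{2 B}}}{5}$ ($A{\left(B \right)} = -8 + \frac{\sqrt{B + \frac{1}{B + B}}}{5} = -8 + \frac{\sqrt{B + \frac{1}{2 B}}}{5}$)
$Q{\left(b,C \right)} = -196$ ($Q{\left(b,C \right)} = -8 - 188 = -196$)
$\frac{Q{\left(A{\left(7 \right)},472 \right)} - 328790}{38041 + g} = \frac{-196 - 328790}{38041 + 296664} = - \frac{328986}{334705} = \left(-328986\right) \frac{1}{334705} = - \frac{46998}{47815}$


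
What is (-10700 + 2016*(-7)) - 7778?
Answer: -32590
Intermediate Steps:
(-10700 + 2016*(-7)) - 7778 = (-10700 - 14112) - 7778 = -24812 - 7778 = -32590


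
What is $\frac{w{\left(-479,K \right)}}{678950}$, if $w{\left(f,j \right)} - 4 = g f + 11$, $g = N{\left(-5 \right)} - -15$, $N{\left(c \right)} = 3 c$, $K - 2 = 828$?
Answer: $\frac{3}{135790} \approx 2.2093 \cdot 10^{-5}$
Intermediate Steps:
$K = 830$ ($K = 2 + 828 = 830$)
$g = 0$ ($g = 3 \left(-5\right) - -15 = -15 + 15 = 0$)
$w{\left(f,j \right)} = 15$ ($w{\left(f,j \right)} = 4 + \left(0 f + 11\right) = 4 + \left(0 + 11\right) = 4 + 11 = 15$)
$\frac{w{\left(-479,K \right)}}{678950} = \frac{15}{678950} = 15 \cdot \frac{1}{678950} = \frac{3}{135790}$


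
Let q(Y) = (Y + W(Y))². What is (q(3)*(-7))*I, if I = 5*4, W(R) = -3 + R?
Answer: -1260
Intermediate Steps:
I = 20
q(Y) = (-3 + 2*Y)² (q(Y) = (Y + (-3 + Y))² = (-3 + 2*Y)²)
(q(3)*(-7))*I = ((-3 + 2*3)²*(-7))*20 = ((-3 + 6)²*(-7))*20 = (3²*(-7))*20 = (9*(-7))*20 = -63*20 = -1260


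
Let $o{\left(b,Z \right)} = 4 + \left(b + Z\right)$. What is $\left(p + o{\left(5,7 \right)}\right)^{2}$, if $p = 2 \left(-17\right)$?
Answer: $324$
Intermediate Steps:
$o{\left(b,Z \right)} = 4 + Z + b$ ($o{\left(b,Z \right)} = 4 + \left(Z + b\right) = 4 + Z + b$)
$p = -34$
$\left(p + o{\left(5,7 \right)}\right)^{2} = \left(-34 + \left(4 + 7 + 5\right)\right)^{2} = \left(-34 + 16\right)^{2} = \left(-18\right)^{2} = 324$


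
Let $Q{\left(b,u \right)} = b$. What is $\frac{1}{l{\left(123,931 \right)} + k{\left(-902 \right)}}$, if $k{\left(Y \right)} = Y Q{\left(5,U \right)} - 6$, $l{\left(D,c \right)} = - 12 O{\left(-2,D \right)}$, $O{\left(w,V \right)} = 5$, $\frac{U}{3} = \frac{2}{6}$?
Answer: $- \frac{1}{4576} \approx -0.00021853$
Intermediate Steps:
$U = 1$ ($U = 3 \cdot \frac{2}{6} = 3 \cdot 2 \cdot \frac{1}{6} = 3 \cdot \frac{1}{3} = 1$)
$l{\left(D,c \right)} = -60$ ($l{\left(D,c \right)} = \left(-12\right) 5 = -60$)
$k{\left(Y \right)} = -6 + 5 Y$ ($k{\left(Y \right)} = Y 5 - 6 = 5 Y - 6 = -6 + 5 Y$)
$\frac{1}{l{\left(123,931 \right)} + k{\left(-902 \right)}} = \frac{1}{-60 + \left(-6 + 5 \left(-902\right)\right)} = \frac{1}{-60 - 4516} = \frac{1}{-4576} = - \frac{1}{4576}$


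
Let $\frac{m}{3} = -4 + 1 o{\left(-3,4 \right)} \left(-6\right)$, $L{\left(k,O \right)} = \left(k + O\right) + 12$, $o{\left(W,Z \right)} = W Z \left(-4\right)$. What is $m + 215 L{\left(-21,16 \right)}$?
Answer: $629$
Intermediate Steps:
$o{\left(W,Z \right)} = - 4 W Z$
$L{\left(k,O \right)} = 12 + O + k$ ($L{\left(k,O \right)} = \left(O + k\right) + 12 = 12 + O + k$)
$m = -876$ ($m = 3 \left(-4 + 1 \left(\left(-4\right) \left(-3\right) 4\right) \left(-6\right)\right) = 3 \left(-4 + 1 \cdot 48 \left(-6\right)\right) = 3 \left(-4 + 48 \left(-6\right)\right) = 3 \left(-4 - 288\right) = 3 \left(-292\right) = -876$)
$m + 215 L{\left(-21,16 \right)} = -876 + 215 \left(12 + 16 - 21\right) = -876 + 215 \cdot 7 = -876 + 1505 = 629$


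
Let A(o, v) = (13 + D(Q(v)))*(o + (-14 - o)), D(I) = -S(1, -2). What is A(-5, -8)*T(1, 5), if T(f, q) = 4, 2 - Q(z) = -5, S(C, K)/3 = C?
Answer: -560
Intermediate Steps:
S(C, K) = 3*C
Q(z) = 7 (Q(z) = 2 - 1*(-5) = 2 + 5 = 7)
D(I) = -3
A(o, v) = -140 (A(o, v) = (13 - 3)*(o + (-14 - o)) = 10*(-14) = -140)
A(-5, -8)*T(1, 5) = -140*4 = -560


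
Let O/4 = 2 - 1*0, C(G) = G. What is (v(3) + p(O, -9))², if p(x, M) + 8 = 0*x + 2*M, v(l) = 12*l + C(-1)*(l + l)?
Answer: 16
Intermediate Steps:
O = 8 (O = 4*(2 - 1*0) = 4*(2 + 0) = 4*2 = 8)
v(l) = 10*l (v(l) = 12*l - (l + l) = 12*l - 2*l = 10*l)
p(x, M) = -8 + 2*M (p(x, M) = -8 + (0*x + 2*M) = -8 + (0 + 2*M) = -8 + 2*M)
(v(3) + p(O, -9))² = (10*3 + (-8 + 2*(-9)))² = (30 + (-8 - 18))² = (30 - 26)² = 4² = 16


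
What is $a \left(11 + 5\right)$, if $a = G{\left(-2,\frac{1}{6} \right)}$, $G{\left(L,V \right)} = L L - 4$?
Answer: $0$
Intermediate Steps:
$G{\left(L,V \right)} = -4 + L^{2}$ ($G{\left(L,V \right)} = L^{2} - 4 = -4 + L^{2}$)
$a = 0$ ($a = -4 + \left(-2\right)^{2} = -4 + 4 = 0$)
$a \left(11 + 5\right) = 0 \left(11 + 5\right) = 0 \cdot 16 = 0$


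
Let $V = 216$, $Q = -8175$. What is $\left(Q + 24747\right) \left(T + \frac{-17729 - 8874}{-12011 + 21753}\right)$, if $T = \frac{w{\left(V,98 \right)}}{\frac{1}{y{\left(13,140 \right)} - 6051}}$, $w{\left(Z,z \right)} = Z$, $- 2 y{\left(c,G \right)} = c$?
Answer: $- \frac{105618777057498}{4871} \approx -2.1683 \cdot 10^{10}$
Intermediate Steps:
$y{\left(c,G \right)} = - \frac{c}{2}$
$T = -1308420$ ($T = \frac{216}{\frac{1}{\left(- \frac{1}{2}\right) 13 - 6051}} = \frac{216}{\frac{1}{- \frac{13}{2} - 6051}} = \frac{216}{\frac{1}{- \frac{12115}{2}}} = \frac{216}{- \frac{2}{12115}} = 216 \left(- \frac{12115}{2}\right) = -1308420$)
$\left(Q + 24747\right) \left(T + \frac{-17729 - 8874}{-12011 + 21753}\right) = \left(-8175 + 24747\right) \left(-1308420 + \frac{-17729 - 8874}{-12011 + 21753}\right) = 16572 \left(-1308420 - \frac{26603}{9742}\right) = 16572 \left(- \frac{12746654243}{9742}\right) = - \frac{105618777057498}{4871}$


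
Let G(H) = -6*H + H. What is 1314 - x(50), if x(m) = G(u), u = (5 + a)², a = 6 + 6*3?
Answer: 5519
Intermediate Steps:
a = 24 (a = 6 + 18 = 24)
u = 841 (u = (5 + 24)² = 29² = 841)
G(H) = -5*H
x(m) = -4205 (x(m) = -5*841 = -4205)
1314 - x(50) = 1314 - 1*(-4205) = 1314 + 4205 = 5519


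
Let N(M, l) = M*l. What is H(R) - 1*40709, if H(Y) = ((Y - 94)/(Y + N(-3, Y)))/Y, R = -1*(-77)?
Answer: -482727305/11858 ≈ -40709.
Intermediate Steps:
R = 77
H(Y) = -(-94 + Y)/(2*Y²) (H(Y) = ((Y - 94)/(Y - 3*Y))/Y = ((-94 + Y)/((-2*Y)))/Y = ((-94 + Y)*(-1/(2*Y)))/Y = (-(-94 + Y)/(2*Y))/Y = -(-94 + Y)/(2*Y²))
H(R) - 1*40709 = (½)*(94 - 1*77)/77² - 1*40709 = (½)*(1/5929)*(94 - 77) - 40709 = (½)*(1/5929)*17 - 40709 = 17/11858 - 40709 = -482727305/11858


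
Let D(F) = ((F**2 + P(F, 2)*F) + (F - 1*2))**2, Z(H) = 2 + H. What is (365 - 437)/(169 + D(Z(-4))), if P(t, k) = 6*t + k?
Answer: -72/569 ≈ -0.12654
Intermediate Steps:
P(t, k) = k + 6*t
D(F) = (-2 + F + F**2 + F*(2 + 6*F))**2 (D(F) = ((F**2 + (2 + 6*F)*F) + (F - 1*2))**2 = ((F**2 + F*(2 + 6*F)) + (F - 2))**2 = ((F**2 + F*(2 + 6*F)) + (-2 + F))**2 = (-2 + F + F**2 + F*(2 + 6*F))**2)
(365 - 437)/(169 + D(Z(-4))) = (365 - 437)/(169 + (-2 + 3*(2 - 4) + 7*(2 - 4)**2)**2) = -72/(169 + (-2 + 3*(-2) + 7*(-2)**2)**2) = -72/(169 + (-2 - 6 + 7*4)**2) = -72/(169 + (-2 - 6 + 28)**2) = -72/(169 + 20**2) = -72/(169 + 400) = -72/569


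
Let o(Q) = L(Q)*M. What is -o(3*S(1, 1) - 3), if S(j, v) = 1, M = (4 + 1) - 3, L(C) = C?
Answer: 0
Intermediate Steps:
M = 2 (M = 5 - 3 = 2)
o(Q) = 2*Q (o(Q) = Q*2 = 2*Q)
-o(3*S(1, 1) - 3) = -2*(3*1 - 3) = -2*(3 - 3) = -2*0 = -1*0 = 0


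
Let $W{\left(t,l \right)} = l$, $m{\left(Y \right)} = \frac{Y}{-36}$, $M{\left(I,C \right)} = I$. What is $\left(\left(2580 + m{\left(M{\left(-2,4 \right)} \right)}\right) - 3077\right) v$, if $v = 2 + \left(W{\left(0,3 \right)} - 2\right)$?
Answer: $- \frac{8945}{6} \approx -1490.8$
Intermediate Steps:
$m{\left(Y \right)} = - \frac{Y}{36}$ ($m{\left(Y \right)} = Y \left(- \frac{1}{36}\right) = - \frac{Y}{36}$)
$v = 3$ ($v = 2 + \left(3 - 2\right) = 2 + 1 = 3$)
$\left(\left(2580 + m{\left(M{\left(-2,4 \right)} \right)}\right) - 3077\right) v = \left(\left(2580 - - \frac{1}{18}\right) - 3077\right) 3 = \left(\left(2580 + \frac{1}{18}\right) - 3077\right) 3 = \left(\frac{46441}{18} - 3077\right) 3 = \left(- \frac{8945}{18}\right) 3 = - \frac{8945}{6}$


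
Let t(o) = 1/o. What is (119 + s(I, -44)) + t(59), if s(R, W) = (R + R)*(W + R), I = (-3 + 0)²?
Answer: -30148/59 ≈ -510.98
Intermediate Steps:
I = 9 (I = (-3)² = 9)
s(R, W) = 2*R*(R + W) (s(R, W) = (2*R)*(R + W) = 2*R*(R + W))
(119 + s(I, -44)) + t(59) = (119 + 2*9*(9 - 44)) + 1/59 = (119 + 2*9*(-35)) + 1/59 = (119 - 630) + 1/59 = -511 + 1/59 = -30148/59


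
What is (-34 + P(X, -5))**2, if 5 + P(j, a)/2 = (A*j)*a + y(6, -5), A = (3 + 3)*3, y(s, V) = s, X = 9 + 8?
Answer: 9560464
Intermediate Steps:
X = 17
A = 18 (A = 6*3 = 18)
P(j, a) = 2 + 36*a*j (P(j, a) = -10 + 2*((18*j)*a + 6) = -10 + 2*(18*a*j + 6) = -10 + 2*(6 + 18*a*j) = -10 + (12 + 36*a*j) = 2 + 36*a*j)
(-34 + P(X, -5))**2 = (-34 + (2 + 36*(-5)*17))**2 = (-34 + (2 - 3060))**2 = (-34 - 3058)**2 = (-3092)**2 = 9560464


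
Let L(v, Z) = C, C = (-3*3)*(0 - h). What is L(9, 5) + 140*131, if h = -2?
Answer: 18322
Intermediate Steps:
C = -18 (C = (-3*3)*(0 - 1*(-2)) = -9*(0 + 2) = -9*2 = -18)
L(v, Z) = -18
L(9, 5) + 140*131 = -18 + 140*131 = -18 + 18340 = 18322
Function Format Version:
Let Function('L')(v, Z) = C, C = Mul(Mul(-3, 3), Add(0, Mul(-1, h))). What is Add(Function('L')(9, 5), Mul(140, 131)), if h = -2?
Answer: 18322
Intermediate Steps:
C = -18 (C = Mul(Mul(-3, 3), Add(0, Mul(-1, -2))) = Mul(-9, Add(0, 2)) = Mul(-9, 2) = -18)
Function('L')(v, Z) = -18
Add(Function('L')(9, 5), Mul(140, 131)) = Add(-18, Mul(140, 131)) = Add(-18, 18340) = 18322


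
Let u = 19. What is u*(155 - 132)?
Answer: 437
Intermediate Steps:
u*(155 - 132) = 19*(155 - 132) = 19*23 = 437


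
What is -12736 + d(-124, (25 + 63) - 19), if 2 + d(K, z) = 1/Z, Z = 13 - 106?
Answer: -1184635/93 ≈ -12738.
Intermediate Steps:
Z = -93
d(K, z) = -187/93 (d(K, z) = -2 + 1/(-93) = -2 - 1/93 = -187/93)
-12736 + d(-124, (25 + 63) - 19) = -12736 - 187/93 = -1184635/93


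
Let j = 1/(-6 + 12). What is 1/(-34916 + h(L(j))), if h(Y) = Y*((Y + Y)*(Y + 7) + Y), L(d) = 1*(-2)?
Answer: -1/34872 ≈ -2.8676e-5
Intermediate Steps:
j = ⅙ (j = 1/6 = ⅙ ≈ 0.16667)
L(d) = -2
h(Y) = Y*(Y + 2*Y*(7 + Y)) (h(Y) = Y*((2*Y)*(7 + Y) + Y) = Y*(2*Y*(7 + Y) + Y) = Y*(Y + 2*Y*(7 + Y)))
1/(-34916 + h(L(j))) = 1/(-34916 + (-2)²*(15 + 2*(-2))) = 1/(-34916 + 4*(15 - 4)) = 1/(-34916 + 4*11) = 1/(-34916 + 44) = 1/(-34872) = -1/34872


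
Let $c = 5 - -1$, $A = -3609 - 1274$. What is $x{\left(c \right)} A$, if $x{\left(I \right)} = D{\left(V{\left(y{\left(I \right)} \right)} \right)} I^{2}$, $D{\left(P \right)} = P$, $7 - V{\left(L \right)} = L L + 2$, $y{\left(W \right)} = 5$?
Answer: $3515760$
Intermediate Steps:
$A = -4883$ ($A = -3609 - 1274 = -4883$)
$c = 6$ ($c = 5 + 1 = 6$)
$V{\left(L \right)} = 5 - L^{2}$ ($V{\left(L \right)} = 7 - \left(L L + 2\right) = 7 - \left(L^{2} + 2\right) = 7 - \left(2 + L^{2}\right) = 5 - L^{2}$)
$x{\left(I \right)} = - 20 I^{2}$ ($x{\left(I \right)} = \left(5 - 5^{2}\right) I^{2} = \left(5 - 25\right) I^{2} = - 20 I^{2}$)
$x{\left(c \right)} A = - 20 \cdot 6^{2} \left(-4883\right) = \left(-20\right) 36 \left(-4883\right) = \left(-720\right) \left(-4883\right) = 3515760$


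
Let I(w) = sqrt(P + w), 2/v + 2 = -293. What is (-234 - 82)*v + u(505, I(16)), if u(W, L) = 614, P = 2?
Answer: 181762/295 ≈ 616.14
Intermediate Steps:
v = -2/295 (v = 2/(-2 - 293) = 2/(-295) = 2*(-1/295) = -2/295 ≈ -0.0067797)
I(w) = sqrt(2 + w)
(-234 - 82)*v + u(505, I(16)) = (-234 - 82)*(-2/295) + 614 = -316*(-2/295) + 614 = 632/295 + 614 = 181762/295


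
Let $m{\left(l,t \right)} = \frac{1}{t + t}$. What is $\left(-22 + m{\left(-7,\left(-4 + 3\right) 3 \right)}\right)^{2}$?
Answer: $\frac{17689}{36} \approx 491.36$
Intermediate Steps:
$m{\left(l,t \right)} = \frac{1}{2 t}$
$\left(-22 + m{\left(-7,\left(-4 + 3\right) 3 \right)}\right)^{2} = \left(-22 + \frac{1}{2 \left(-4 + 3\right) 3}\right)^{2} = \left(-22 + \frac{1}{2 \left(\left(-1\right) 3\right)}\right)^{2} = \left(-22 + \frac{1}{2 \left(-3\right)}\right)^{2} = \left(-22 + \frac{1}{2} \left(- \frac{1}{3}\right)\right)^{2} = \left(-22 - \frac{1}{6}\right)^{2} = \left(- \frac{133}{6}\right)^{2} = \frac{17689}{36}$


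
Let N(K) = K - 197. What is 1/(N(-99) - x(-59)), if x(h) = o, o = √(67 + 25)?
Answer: -74/21881 + √23/43762 ≈ -0.0032723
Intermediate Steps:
o = 2*√23 (o = √92 = 2*√23 ≈ 9.5917)
x(h) = 2*√23
N(K) = -197 + K
1/(N(-99) - x(-59)) = 1/((-197 - 99) - 2*√23) = 1/(-296 - 2*√23)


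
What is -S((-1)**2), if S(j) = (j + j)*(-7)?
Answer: 14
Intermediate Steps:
S(j) = -14*j (S(j) = (2*j)*(-7) = -14*j)
-S((-1)**2) = -(-14)*(-1)**2 = -(-14) = -1*(-14) = 14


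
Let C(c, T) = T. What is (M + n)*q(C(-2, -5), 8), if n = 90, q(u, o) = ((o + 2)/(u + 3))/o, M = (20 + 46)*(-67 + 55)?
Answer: 1755/4 ≈ 438.75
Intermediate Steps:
M = -792 (M = 66*(-12) = -792)
q(u, o) = (2 + o)/(o*(3 + u)) (q(u, o) = ((2 + o)/(3 + u))/o = (2 + o)/(o*(3 + u)))
(M + n)*q(C(-2, -5), 8) = (-792 + 90)*((2 + 8)/(8*(3 - 5))) = -351*10/(4*(-2)) = -351*(-1)*10/(4*2) = -702*(-5/8) = 1755/4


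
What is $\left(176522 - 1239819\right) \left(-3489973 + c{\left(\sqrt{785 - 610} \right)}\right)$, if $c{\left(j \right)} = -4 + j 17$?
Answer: $3710882074169 - 90380245 \sqrt{7} \approx 3.7106 \cdot 10^{12}$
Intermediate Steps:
$c{\left(j \right)} = -4 + 17 j$
$\left(176522 - 1239819\right) \left(-3489973 + c{\left(\sqrt{785 - 610} \right)}\right) = \left(176522 - 1239819\right) \left(-3489973 - \left(4 - 17 \sqrt{785 - 610}\right)\right) = - 1063297 \left(-3489973 - \left(4 - 17 \sqrt{175}\right)\right) = - 1063297 \left(-3489973 - \left(4 - 17 \cdot 5 \sqrt{7}\right)\right) = - 1063297 \left(-3489973 - \left(4 - 85 \sqrt{7}\right)\right) = - 1063297 \left(-3489977 + 85 \sqrt{7}\right) = 3710882074169 - 90380245 \sqrt{7}$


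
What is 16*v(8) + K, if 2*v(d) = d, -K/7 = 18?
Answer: -62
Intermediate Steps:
K = -126 (K = -7*18 = -126)
v(d) = d/2
16*v(8) + K = 16*((1/2)*8) - 126 = 16*4 - 126 = 64 - 126 = -62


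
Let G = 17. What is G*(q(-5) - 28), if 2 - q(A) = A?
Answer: -357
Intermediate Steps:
q(A) = 2 - A
G*(q(-5) - 28) = 17*((2 - 1*(-5)) - 28) = 17*((2 + 5) - 28) = 17*(7 - 28) = 17*(-21) = -357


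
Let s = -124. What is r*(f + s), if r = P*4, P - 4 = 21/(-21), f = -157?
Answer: -3372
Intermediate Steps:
P = 3 (P = 4 + 21/(-21) = 4 + 21*(-1/21) = 4 - 1 = 3)
r = 12 (r = 3*4 = 12)
r*(f + s) = 12*(-157 - 124) = 12*(-281) = -3372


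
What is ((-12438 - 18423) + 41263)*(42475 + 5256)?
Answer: 496497862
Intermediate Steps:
((-12438 - 18423) + 41263)*(42475 + 5256) = (-30861 + 41263)*47731 = 10402*47731 = 496497862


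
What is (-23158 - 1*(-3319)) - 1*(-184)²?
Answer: -53695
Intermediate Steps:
(-23158 - 1*(-3319)) - 1*(-184)² = (-23158 + 3319) - 1*33856 = -19839 - 33856 = -53695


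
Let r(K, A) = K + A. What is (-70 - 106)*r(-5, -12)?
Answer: 2992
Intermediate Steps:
r(K, A) = A + K
(-70 - 106)*r(-5, -12) = (-70 - 106)*(-12 - 5) = -176*(-17) = 2992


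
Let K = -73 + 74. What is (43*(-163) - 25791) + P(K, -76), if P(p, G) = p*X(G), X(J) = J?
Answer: -32876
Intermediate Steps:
K = 1
P(p, G) = G*p (P(p, G) = p*G = G*p)
(43*(-163) - 25791) + P(K, -76) = (43*(-163) - 25791) - 76*1 = (-7009 - 25791) - 76 = -32800 - 76 = -32876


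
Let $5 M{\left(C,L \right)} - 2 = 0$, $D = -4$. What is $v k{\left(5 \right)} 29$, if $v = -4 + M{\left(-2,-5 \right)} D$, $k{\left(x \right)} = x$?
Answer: $-812$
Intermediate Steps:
$M{\left(C,L \right)} = \frac{2}{5}$ ($M{\left(C,L \right)} = \frac{2}{5} + \frac{1}{5} \cdot 0 = \frac{2}{5} + 0 = \frac{2}{5}$)
$v = - \frac{28}{5}$ ($v = -4 + \frac{2}{5} \left(-4\right) = -4 - \frac{8}{5} = - \frac{28}{5} \approx -5.6$)
$v k{\left(5 \right)} 29 = \left(- \frac{28}{5}\right) 5 \cdot 29 = \left(-28\right) 29 = -812$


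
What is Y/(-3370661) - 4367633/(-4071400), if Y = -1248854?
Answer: 19806394391013/13723309195400 ≈ 1.4433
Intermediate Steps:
Y/(-3370661) - 4367633/(-4071400) = -1248854/(-3370661) - 4367633/(-4071400) = -1248854*(-1/3370661) - 4367633*(-1/4071400) = 1248854/3370661 + 4367633/4071400 = 19806394391013/13723309195400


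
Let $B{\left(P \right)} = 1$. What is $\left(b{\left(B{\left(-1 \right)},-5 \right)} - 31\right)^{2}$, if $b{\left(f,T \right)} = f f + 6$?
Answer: $576$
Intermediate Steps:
$b{\left(f,T \right)} = 6 + f^{2}$ ($b{\left(f,T \right)} = f^{2} + 6 = 6 + f^{2}$)
$\left(b{\left(B{\left(-1 \right)},-5 \right)} - 31\right)^{2} = \left(\left(6 + 1^{2}\right) - 31\right)^{2} = \left(\left(6 + 1\right) - 31\right)^{2} = \left(7 - 31\right)^{2} = \left(-24\right)^{2} = 576$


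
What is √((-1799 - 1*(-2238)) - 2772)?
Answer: I*√2333 ≈ 48.301*I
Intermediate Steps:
√((-1799 - 1*(-2238)) - 2772) = √((-1799 + 2238) - 2772) = √(439 - 2772) = √(-2333) = I*√2333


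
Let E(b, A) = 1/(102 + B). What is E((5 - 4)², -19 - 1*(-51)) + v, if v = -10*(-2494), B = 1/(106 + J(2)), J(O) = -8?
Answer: 249325278/9997 ≈ 24940.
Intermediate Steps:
B = 1/98 (B = 1/(106 - 8) = 1/98 ≈ 0.010204)
v = 24940
E(b, A) = 98/9997 (E(b, A) = 1/(102 + 1/98) = 1/(9997/98) = 98/9997)
E((5 - 4)², -19 - 1*(-51)) + v = 98/9997 + 24940 = 249325278/9997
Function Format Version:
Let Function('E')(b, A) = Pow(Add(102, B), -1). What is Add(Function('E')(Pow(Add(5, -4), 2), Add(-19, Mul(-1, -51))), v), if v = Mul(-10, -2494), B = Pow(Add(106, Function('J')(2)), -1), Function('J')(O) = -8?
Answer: Rational(249325278, 9997) ≈ 24940.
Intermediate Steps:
B = Rational(1, 98) (B = Pow(Add(106, -8), -1) = Pow(98, -1) = Rational(1, 98) ≈ 0.010204)
v = 24940
Function('E')(b, A) = Rational(98, 9997) (Function('E')(b, A) = Pow(Add(102, Rational(1, 98)), -1) = Pow(Rational(9997, 98), -1) = Rational(98, 9997))
Add(Function('E')(Pow(Add(5, -4), 2), Add(-19, Mul(-1, -51))), v) = Add(Rational(98, 9997), 24940) = Rational(249325278, 9997)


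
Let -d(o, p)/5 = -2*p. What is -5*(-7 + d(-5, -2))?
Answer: 135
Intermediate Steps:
d(o, p) = 10*p (d(o, p) = -(-10)*p = 10*p)
-5*(-7 + d(-5, -2)) = -5*(-7 + 10*(-2)) = -5*(-7 - 20) = -5*(-27) = 135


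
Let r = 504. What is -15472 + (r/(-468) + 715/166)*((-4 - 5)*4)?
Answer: -16819766/1079 ≈ -15588.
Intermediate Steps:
-15472 + (r/(-468) + 715/166)*((-4 - 5)*4) = -15472 + (504/(-468) + 715/166)*((-4 - 5)*4) = -15472 + (504*(-1/468) + 715*(1/166))*(-9*4) = -15472 + (-14/13 + 715/166)*(-36) = -15472 + (6971/2158)*(-36) = -15472 - 125478/1079 = -16819766/1079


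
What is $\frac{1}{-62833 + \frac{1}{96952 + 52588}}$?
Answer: $- \frac{149540}{9396046819} \approx -1.5915 \cdot 10^{-5}$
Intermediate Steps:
$\frac{1}{-62833 + \frac{1}{96952 + 52588}} = \frac{1}{-62833 + \frac{1}{149540}} = \frac{1}{- \frac{9396046819}{149540}} = - \frac{149540}{9396046819}$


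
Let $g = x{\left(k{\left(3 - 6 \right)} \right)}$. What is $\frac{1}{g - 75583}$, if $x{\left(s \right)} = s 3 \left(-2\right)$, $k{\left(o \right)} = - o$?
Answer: $- \frac{1}{75601} \approx -1.3227 \cdot 10^{-5}$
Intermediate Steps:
$x{\left(s \right)} = - 6 s$ ($x{\left(s \right)} = 3 s \left(-2\right) = - 6 s$)
$g = -18$ ($g = - 6 \left(- (3 - 6)\right) = - 6 \left(\left(-1\right) \left(-3\right)\right) = \left(-6\right) 3 = -18$)
$\frac{1}{g - 75583} = \frac{1}{-18 - 75583} = \frac{1}{-75601} = - \frac{1}{75601}$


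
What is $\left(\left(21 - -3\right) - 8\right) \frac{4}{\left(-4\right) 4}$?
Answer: $-4$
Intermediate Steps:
$\left(\left(21 - -3\right) - 8\right) \frac{4}{\left(-4\right) 4} = \left(\left(21 + 3\right) - 8\right) \frac{4}{-16} = \left(24 - 8\right) 4 \left(- \frac{1}{16}\right) = 16 \left(- \frac{1}{4}\right) = -4$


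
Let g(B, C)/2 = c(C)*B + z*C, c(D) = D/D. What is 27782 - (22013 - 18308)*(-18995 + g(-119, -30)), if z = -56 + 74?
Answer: 75287447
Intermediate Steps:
z = 18
c(D) = 1
g(B, C) = 2*B + 36*C (g(B, C) = 2*(1*B + 18*C) = 2*(B + 18*C) = 2*B + 36*C)
27782 - (22013 - 18308)*(-18995 + g(-119, -30)) = 27782 - (22013 - 18308)*(-18995 + (2*(-119) + 36*(-30))) = 27782 - 3705*(-18995 + (-238 - 1080)) = 27782 - 3705*(-18995 - 1318) = 27782 - 3705*(-20313) = 27782 - 1*(-75259665) = 27782 + 75259665 = 75287447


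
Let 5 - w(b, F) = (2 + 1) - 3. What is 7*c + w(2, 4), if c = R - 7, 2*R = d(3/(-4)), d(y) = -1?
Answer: -95/2 ≈ -47.500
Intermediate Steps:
R = -½ (R = (½)*(-1) = -½ ≈ -0.50000)
c = -15/2 (c = -½ - 7 = -15/2 ≈ -7.5000)
w(b, F) = 5 (w(b, F) = 5 - ((2 + 1) - 3) = 5 - (3 - 3) = 5 - 1*0 = 5 + 0 = 5)
7*c + w(2, 4) = 7*(-15/2) + 5 = -105/2 + 5 = -95/2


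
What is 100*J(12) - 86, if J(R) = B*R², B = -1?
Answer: -14486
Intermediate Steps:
J(R) = -R²
100*J(12) - 86 = 100*(-1*12²) - 86 = 100*(-1*144) - 86 = 100*(-144) - 86 = -14400 - 86 = -14486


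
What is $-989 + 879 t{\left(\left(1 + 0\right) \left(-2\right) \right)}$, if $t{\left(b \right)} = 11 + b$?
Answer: $6922$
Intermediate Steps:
$-989 + 879 t{\left(\left(1 + 0\right) \left(-2\right) \right)} = -989 + 879 \left(11 + \left(1 + 0\right) \left(-2\right)\right) = -989 + 879 \left(11 + 1 \left(-2\right)\right) = -989 + 879 \left(11 - 2\right) = -989 + 879 \cdot 9 = -989 + 7911 = 6922$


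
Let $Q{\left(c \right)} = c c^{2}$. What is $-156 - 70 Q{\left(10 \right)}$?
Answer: $-70156$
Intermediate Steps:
$Q{\left(c \right)} = c^{3}$
$-156 - 70 Q{\left(10 \right)} = -156 - 70 \cdot 10^{3} = -156 - 70000 = -70156$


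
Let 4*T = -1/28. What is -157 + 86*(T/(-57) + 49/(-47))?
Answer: -37002835/150024 ≈ -246.65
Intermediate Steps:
T = -1/112 (T = (-1/28)/4 = (-1*1/28)/4 = (¼)*(-1/28) = -1/112 ≈ -0.0089286)
-157 + 86*(T/(-57) + 49/(-47)) = -157 + 86*(-1/112/(-57) + 49/(-47)) = -157 + 86*(-1/112*(-1/57) + 49*(-1/47)) = -157 + 86*(1/6384 - 49/47) = -157 + 86*(-312769/300048) = -157 - 13449067/150024 = -37002835/150024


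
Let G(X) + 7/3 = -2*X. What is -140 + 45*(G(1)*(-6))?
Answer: 1030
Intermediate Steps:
G(X) = -7/3 - 2*X
-140 + 45*(G(1)*(-6)) = -140 + 45*((-7/3 - 2*1)*(-6)) = -140 + 45*((-7/3 - 2)*(-6)) = -140 + 45*(-13/3*(-6)) = -140 + 45*26 = -140 + 1170 = 1030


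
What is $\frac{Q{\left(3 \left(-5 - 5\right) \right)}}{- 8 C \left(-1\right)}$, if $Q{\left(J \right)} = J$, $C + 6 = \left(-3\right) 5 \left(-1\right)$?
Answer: $- \frac{5}{12} \approx -0.41667$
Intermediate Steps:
$C = 9$ ($C = -6 + \left(-3\right) 5 \left(-1\right) = -6 - -15 = -6 + 15 = 9$)
$\frac{Q{\left(3 \left(-5 - 5\right) \right)}}{- 8 C \left(-1\right)} = \frac{3 \left(-5 - 5\right)}{\left(-8\right) 9 \left(-1\right)} = \frac{3 \left(-10\right)}{\left(-72\right) \left(-1\right)} = - \frac{30}{72} = \left(-30\right) \frac{1}{72} = - \frac{5}{12}$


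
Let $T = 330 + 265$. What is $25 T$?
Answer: $14875$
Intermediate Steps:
$T = 595$
$25 T = 25 \cdot 595 = 14875$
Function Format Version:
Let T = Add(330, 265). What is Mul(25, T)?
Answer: 14875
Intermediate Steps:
T = 595
Mul(25, T) = Mul(25, 595) = 14875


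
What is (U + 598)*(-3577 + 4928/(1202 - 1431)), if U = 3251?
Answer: -3171810789/229 ≈ -1.3851e+7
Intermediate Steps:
(U + 598)*(-3577 + 4928/(1202 - 1431)) = (3251 + 598)*(-3577 + 4928/(1202 - 1431)) = 3849*(-3577 + 4928/(-229)) = 3849*(-3577 + 4928*(-1/229)) = 3849*(-3577 - 4928/229) = 3849*(-824061/229) = -3171810789/229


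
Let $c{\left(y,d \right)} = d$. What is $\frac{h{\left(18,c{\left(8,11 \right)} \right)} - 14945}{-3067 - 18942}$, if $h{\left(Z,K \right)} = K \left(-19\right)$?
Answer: $\frac{15154}{22009} \approx 0.68854$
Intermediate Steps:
$h{\left(Z,K \right)} = - 19 K$
$\frac{h{\left(18,c{\left(8,11 \right)} \right)} - 14945}{-3067 - 18942} = \frac{\left(-19\right) 11 - 14945}{-3067 - 18942} = \frac{-209 - 14945}{-3067 - 18942} = - \frac{15154}{-22009} = \left(-15154\right) \left(- \frac{1}{22009}\right) = \frac{15154}{22009}$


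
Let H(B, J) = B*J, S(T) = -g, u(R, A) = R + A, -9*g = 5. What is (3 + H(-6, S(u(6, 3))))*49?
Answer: -49/3 ≈ -16.333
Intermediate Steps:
g = -5/9 (g = -1/9*5 = -5/9 ≈ -0.55556)
u(R, A) = A + R
S(T) = 5/9 (S(T) = -1*(-5/9) = 5/9)
(3 + H(-6, S(u(6, 3))))*49 = (3 - 6*5/9)*49 = (3 - 10/3)*49 = -1/3*49 = -49/3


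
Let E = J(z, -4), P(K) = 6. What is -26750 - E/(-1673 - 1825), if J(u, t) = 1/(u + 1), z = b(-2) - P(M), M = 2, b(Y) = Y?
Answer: -655000501/24486 ≈ -26750.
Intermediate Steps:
z = -8 (z = -2 - 1*6 = -2 - 6 = -8)
J(u, t) = 1/(1 + u)
E = -1/7 (E = 1/(1 - 8) = 1/(-7) = -1/7 ≈ -0.14286)
-26750 - E/(-1673 - 1825) = -26750 - (-1)/(7*(-1673 - 1825)) = -26750 - (-1)/(7*(-3498)) = -26750 - (-1)*(-1)/(7*3498) = -26750 - 1*1/24486 = -26750 - 1/24486 = -655000501/24486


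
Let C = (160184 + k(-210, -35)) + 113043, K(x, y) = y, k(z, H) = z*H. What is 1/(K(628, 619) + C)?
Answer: 1/281196 ≈ 3.5562e-6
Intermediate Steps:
k(z, H) = H*z
C = 280577 (C = (160184 - 35*(-210)) + 113043 = (160184 + 7350) + 113043 = 167534 + 113043 = 280577)
1/(K(628, 619) + C) = 1/(619 + 280577) = 1/281196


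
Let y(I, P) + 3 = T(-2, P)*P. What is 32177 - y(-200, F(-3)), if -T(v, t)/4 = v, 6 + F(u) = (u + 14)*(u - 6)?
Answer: 33020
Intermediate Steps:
F(u) = -6 + (-6 + u)*(14 + u) (F(u) = -6 + (u + 14)*(u - 6) = -6 + (14 + u)*(-6 + u) = -6 + (-6 + u)*(14 + u))
T(v, t) = -4*v
y(I, P) = -3 + 8*P (y(I, P) = -3 + (-4*(-2))*P = -3 + 8*P)
32177 - y(-200, F(-3)) = 32177 - (-3 + 8*(-90 + (-3)² + 8*(-3))) = 32177 - (-3 + 8*(-90 + 9 - 24)) = 32177 - (-3 + 8*(-105)) = 32177 - (-3 - 840) = 32177 - 1*(-843) = 32177 + 843 = 33020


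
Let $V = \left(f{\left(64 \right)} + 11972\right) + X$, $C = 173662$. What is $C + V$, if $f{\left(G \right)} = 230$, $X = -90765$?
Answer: $95099$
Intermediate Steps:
$V = -78563$ ($V = \left(230 + 11972\right) - 90765 = 12202 - 90765 = -78563$)
$C + V = 173662 - 78563 = 95099$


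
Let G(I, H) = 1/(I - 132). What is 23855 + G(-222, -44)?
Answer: 8444669/354 ≈ 23855.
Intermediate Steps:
G(I, H) = 1/(-132 + I)
23855 + G(-222, -44) = 23855 + 1/(-132 - 222) = 23855 + 1/(-354) = 23855 - 1/354 = 8444669/354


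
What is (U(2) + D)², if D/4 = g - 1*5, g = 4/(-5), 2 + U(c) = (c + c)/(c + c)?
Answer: 14641/25 ≈ 585.64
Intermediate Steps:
U(c) = -1 (U(c) = -2 + (c + c)/(c + c) = -2 + (2*c)/((2*c)) = -2 + (2*c)*(1/(2*c)) = -2 + 1 = -1)
g = -⅘ (g = 4*(-⅕) = -⅘ ≈ -0.80000)
D = -116/5 (D = 4*(-⅘ - 1*5) = 4*(-⅘ - 5) = 4*(-29/5) = -116/5 ≈ -23.200)
(U(2) + D)² = (-1 - 116/5)² = (-121/5)² = 14641/25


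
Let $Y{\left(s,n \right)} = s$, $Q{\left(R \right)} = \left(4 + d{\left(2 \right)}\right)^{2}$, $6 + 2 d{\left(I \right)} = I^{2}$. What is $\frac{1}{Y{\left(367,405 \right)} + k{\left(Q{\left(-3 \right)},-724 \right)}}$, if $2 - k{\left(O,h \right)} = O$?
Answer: $\frac{1}{360} \approx 0.0027778$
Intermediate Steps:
$d{\left(I \right)} = -3 + \frac{I^{2}}{2}$
$Q{\left(R \right)} = 9$ ($Q{\left(R \right)} = \left(4 - \left(3 - \frac{2^{2}}{2}\right)\right)^{2} = \left(4 + \left(-3 + \frac{1}{2} \cdot 4\right)\right)^{2} = \left(4 + \left(-3 + 2\right)\right)^{2} = \left(4 - 1\right)^{2} = 3^{2} = 9$)
$k{\left(O,h \right)} = 2 - O$
$\frac{1}{Y{\left(367,405 \right)} + k{\left(Q{\left(-3 \right)},-724 \right)}} = \frac{1}{367 + \left(2 - 9\right)} = \frac{1}{367 - 7} = \frac{1}{360}$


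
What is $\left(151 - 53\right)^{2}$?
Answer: $9604$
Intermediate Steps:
$\left(151 - 53\right)^{2} = 98^{2} = 9604$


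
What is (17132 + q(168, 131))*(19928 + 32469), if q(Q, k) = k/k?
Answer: 897717801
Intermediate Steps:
q(Q, k) = 1
(17132 + q(168, 131))*(19928 + 32469) = (17132 + 1)*(19928 + 32469) = 17133*52397 = 897717801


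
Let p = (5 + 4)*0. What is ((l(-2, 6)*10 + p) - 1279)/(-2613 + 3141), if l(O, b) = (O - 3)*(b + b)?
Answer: -1879/528 ≈ -3.5587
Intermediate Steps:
p = 0 (p = 9*0 = 0)
l(O, b) = 2*b*(-3 + O) (l(O, b) = (-3 + O)*(2*b) = 2*b*(-3 + O))
((l(-2, 6)*10 + p) - 1279)/(-2613 + 3141) = (((2*6*(-3 - 2))*10 + 0) - 1279)/(-2613 + 3141) = (((2*6*(-5))*10 + 0) - 1279)/528 = ((-60*10 + 0) - 1279)*(1/528) = ((-600 + 0) - 1279)*(1/528) = (-600 - 1279)*(1/528) = -1879*1/528 = -1879/528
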